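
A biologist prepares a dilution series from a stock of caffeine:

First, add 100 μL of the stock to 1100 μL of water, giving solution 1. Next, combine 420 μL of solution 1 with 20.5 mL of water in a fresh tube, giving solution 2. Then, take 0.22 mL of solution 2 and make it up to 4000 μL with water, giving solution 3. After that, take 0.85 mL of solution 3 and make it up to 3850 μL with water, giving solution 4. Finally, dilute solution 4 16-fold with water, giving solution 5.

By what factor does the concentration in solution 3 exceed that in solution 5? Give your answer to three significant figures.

72.5

Step 1: 100 μL + 1100 μL = 1200 μL total → factor 1200/100 = 12
Step 2: 420 μL + 20.5 mL = 20920 μL total → factor 20920/420 = 49.81
Step 3: 0.22 mL brought to 4000 μL → factor 4/0.22 = 18.182
Step 4: 0.85 mL brought to 3850 μL → factor 3.85/0.85 = 4.5294
Step 5: 16-fold → factor 16
Dilution factor to solution 3 = 10868; to solution 5 = 7.8758 × 10^5
[solution 3]/[solution 5] = (factor to solution 5)/(factor to solution 3) = 7.8758 × 10^5/10868 = 72.5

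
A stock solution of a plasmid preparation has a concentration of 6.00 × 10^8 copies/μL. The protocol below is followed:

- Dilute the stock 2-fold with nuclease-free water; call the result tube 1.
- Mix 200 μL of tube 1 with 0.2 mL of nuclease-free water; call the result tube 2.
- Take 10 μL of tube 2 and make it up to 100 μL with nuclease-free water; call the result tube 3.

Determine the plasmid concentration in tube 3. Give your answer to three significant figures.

Step 1: 2-fold → factor 2
Step 2: 200 μL + 0.2 mL = 400 μL total → factor 400/200 = 2
Step 3: 10 μL brought to 100 μL → factor 100/10 = 10
Overall dilution factor = 2 × 2 × 10 = 40
Final = 6.00 × 10^8 copies/μL / 40 = 1.50 × 10^7 copies/μL

1.50 × 10^7 copies/μL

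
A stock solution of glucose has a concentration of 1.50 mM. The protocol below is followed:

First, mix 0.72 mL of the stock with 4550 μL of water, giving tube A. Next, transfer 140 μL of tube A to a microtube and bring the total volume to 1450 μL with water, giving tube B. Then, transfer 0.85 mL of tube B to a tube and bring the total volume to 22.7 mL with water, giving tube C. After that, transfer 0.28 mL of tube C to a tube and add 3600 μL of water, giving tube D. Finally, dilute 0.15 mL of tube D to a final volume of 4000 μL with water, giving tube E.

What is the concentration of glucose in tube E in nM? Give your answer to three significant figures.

Step 1: 0.72 mL + 4550 μL = 5.27 mL total → factor 5.27/0.72 = 7.3194
Step 2: 140 μL brought to 1450 μL → factor 1450/140 = 10.357
Step 3: 0.85 mL brought to 22.7 mL → factor 22.7/0.85 = 26.706
Step 4: 0.28 mL + 3600 μL = 3.88 mL total → factor 3.88/0.28 = 13.857
Step 5: 0.15 mL brought to 4000 μL → factor 4/0.15 = 26.667
Dilution factor through tube E = 7.3194 × 10.357 × 26.706 × 13.857 × 26.667 = 7.4811 × 10^5
[tube E] = 1.50 mM / 7.4811 × 10^5 = 2.005 × 10^-6 mM = 2.01 nM

2.01 nM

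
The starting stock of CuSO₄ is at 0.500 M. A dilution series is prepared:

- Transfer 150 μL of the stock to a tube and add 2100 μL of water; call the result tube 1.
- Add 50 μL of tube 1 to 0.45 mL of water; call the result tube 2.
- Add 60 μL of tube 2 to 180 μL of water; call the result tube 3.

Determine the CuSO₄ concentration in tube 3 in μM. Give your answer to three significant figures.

833 μM

Step 1: 150 μL + 2100 μL = 2250 μL total → factor 2250/150 = 15
Step 2: 50 μL + 0.45 mL = 500 μL total → factor 500/50 = 10
Step 3: 60 μL + 180 μL = 240 μL total → factor 240/60 = 4
Overall dilution factor = 15 × 10 × 4 = 600
Final = 0.500 M / 600 = 0.0008333 M = 833 μM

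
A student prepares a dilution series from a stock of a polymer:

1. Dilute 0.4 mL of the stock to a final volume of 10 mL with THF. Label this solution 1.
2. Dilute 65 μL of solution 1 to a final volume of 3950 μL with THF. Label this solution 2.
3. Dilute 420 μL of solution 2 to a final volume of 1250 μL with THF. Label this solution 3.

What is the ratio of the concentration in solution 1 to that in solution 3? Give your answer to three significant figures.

Step 1: 0.4 mL brought to 10 mL → factor 10/0.4 = 25
Step 2: 65 μL brought to 3950 μL → factor 3950/65 = 60.769
Step 3: 420 μL brought to 1250 μL → factor 1250/420 = 2.9762
Dilution factor to solution 1 = 25; to solution 3 = 4521.5
[solution 1]/[solution 3] = (factor to solution 3)/(factor to solution 1) = 4521.5/25 = 181

181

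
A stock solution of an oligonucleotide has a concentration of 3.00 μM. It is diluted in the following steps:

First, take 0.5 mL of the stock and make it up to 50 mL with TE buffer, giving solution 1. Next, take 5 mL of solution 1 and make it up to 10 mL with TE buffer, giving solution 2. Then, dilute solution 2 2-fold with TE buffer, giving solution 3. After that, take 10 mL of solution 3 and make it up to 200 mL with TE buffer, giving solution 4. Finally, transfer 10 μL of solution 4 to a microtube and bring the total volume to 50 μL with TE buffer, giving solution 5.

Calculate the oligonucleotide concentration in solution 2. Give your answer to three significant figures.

Step 1: 0.5 mL brought to 50 mL → factor 50/0.5 = 100
Step 2: 5 mL brought to 10 mL → factor 10/5 = 2
Dilution factor through solution 2 = 100 × 2 = 200
[solution 2] = 3.00 μM / 200 = 0.0150 μM

0.0150 μM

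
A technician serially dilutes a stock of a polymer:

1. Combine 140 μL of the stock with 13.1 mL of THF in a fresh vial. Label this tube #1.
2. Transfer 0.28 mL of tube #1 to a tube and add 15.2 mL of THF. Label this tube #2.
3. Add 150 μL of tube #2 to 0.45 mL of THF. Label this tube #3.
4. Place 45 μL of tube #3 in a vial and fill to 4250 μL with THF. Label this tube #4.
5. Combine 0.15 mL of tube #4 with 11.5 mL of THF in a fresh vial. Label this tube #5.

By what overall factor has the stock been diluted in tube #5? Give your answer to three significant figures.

Step 1: 140 μL + 13.1 mL = 13240 μL total → factor 13240/140 = 94.571
Step 2: 0.28 mL + 15.2 mL = 15.48 mL total → factor 15.48/0.28 = 55.286
Step 3: 150 μL + 0.45 mL = 600 μL total → factor 600/150 = 4
Step 4: 45 μL brought to 4250 μL → factor 4250/45 = 94.444
Step 5: 0.15 mL + 11.5 mL = 11.65 mL total → factor 11.65/0.15 = 77.667
Overall dilution factor = 94.571 × 55.286 × 4 × 94.444 × 77.667 = 1.5341 × 10^8

1.53 × 10^8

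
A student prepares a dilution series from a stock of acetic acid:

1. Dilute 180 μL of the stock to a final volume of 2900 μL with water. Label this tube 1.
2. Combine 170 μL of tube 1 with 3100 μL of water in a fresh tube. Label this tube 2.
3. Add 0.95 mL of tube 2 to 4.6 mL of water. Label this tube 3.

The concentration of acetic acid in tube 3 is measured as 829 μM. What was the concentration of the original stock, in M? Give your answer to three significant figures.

Step 1: 180 μL brought to 2900 μL → factor 2900/180 = 16.111
Step 2: 170 μL + 3100 μL = 3270 μL total → factor 3270/170 = 19.235
Step 3: 0.95 mL + 4.6 mL = 5.55 mL total → factor 5.55/0.95 = 5.8421
Overall dilution factor = 16.111 × 19.235 × 5.8421 = 1810.5
Stock = 829 μM × 1810.5 = 1.501 × 10^6 μM = 1.50 M

1.50 M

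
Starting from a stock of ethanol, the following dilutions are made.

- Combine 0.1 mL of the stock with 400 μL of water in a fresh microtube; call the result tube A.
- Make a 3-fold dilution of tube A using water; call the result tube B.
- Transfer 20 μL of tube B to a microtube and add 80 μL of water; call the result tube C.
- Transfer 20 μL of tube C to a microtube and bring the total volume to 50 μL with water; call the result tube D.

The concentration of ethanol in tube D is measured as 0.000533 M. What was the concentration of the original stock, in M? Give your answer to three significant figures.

Step 1: 0.1 mL + 400 μL = 0.5 mL total → factor 0.5/0.1 = 5
Step 2: 3-fold → factor 3
Step 3: 20 μL + 80 μL = 100 μL total → factor 100/20 = 5
Step 4: 20 μL brought to 50 μL → factor 50/20 = 2.5
Overall dilution factor = 5 × 3 × 5 × 2.5 = 187.5
Stock = 0.000533 M × 187.5 = 0.0999 M

0.0999 M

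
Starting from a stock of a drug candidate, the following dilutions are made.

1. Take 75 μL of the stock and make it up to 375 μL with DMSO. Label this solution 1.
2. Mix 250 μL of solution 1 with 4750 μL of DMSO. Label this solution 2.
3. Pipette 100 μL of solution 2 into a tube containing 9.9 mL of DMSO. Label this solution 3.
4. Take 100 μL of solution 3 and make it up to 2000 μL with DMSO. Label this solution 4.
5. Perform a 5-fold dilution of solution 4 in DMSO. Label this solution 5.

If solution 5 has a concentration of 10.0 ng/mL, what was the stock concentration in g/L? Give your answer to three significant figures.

Step 1: 75 μL brought to 375 μL → factor 375/75 = 5
Step 2: 250 μL + 4750 μL = 5000 μL total → factor 5000/250 = 20
Step 3: 100 μL + 9.9 mL = 10000 μL total → factor 10000/100 = 100
Step 4: 100 μL brought to 2000 μL → factor 2000/100 = 20
Step 5: 5-fold → factor 5
Overall dilution factor = 5 × 20 × 100 × 20 × 5 = 1 × 10^6
Stock = 10.0 ng/mL × 1 × 10^6 = 1.000 × 10^7 ng/mL = 10.0 g/L

10.0 g/L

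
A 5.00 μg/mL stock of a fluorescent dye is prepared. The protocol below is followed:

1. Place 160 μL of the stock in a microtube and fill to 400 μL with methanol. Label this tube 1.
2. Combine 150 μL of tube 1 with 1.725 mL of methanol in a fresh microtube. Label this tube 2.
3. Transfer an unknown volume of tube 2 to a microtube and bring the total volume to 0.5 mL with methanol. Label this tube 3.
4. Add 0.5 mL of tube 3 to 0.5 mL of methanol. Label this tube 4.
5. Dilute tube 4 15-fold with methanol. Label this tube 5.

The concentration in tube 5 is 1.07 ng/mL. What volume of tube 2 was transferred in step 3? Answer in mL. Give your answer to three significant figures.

Step 1: 160 μL brought to 400 μL → factor 400/160 = 2.5
Step 2: 150 μL + 1.725 mL = 1875 μL total → factor 1875/150 = 12.5
Step 3: v brought to 0.5 mL → factor = 0.5 mL/v
Step 4: 0.5 mL + 0.5 mL = 1 mL total → factor 1/0.5 = 2
Step 5: 15-fold → factor 15
Product of known-step factors = 937.5
Overall factor = 5.00 μg/mL / (1.07 ng/mL) = 4672.9
Step-3 factor = 4672.9 / 937.5 = 4.9844
v = 0.5 mL / 4.9844 = 0.100 mL

0.100 mL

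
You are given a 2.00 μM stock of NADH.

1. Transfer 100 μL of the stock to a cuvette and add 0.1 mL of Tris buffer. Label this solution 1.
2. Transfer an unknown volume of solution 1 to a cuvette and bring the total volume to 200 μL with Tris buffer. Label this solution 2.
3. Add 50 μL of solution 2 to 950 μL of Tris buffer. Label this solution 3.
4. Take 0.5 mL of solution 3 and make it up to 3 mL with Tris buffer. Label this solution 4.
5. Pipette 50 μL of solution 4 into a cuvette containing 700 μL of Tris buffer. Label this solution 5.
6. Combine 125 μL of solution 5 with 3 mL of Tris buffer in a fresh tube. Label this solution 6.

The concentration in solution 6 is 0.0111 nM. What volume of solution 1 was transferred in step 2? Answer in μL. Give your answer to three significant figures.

99.9 μL

Step 1: 100 μL + 0.1 mL = 200 μL total → factor 200/100 = 2
Step 2: v brought to 200 μL → factor = 200 μL/v
Step 3: 50 μL + 950 μL = 1000 μL total → factor 1000/50 = 20
Step 4: 0.5 mL brought to 3 mL → factor 3/0.5 = 6
Step 5: 50 μL + 700 μL = 750 μL total → factor 750/50 = 15
Step 6: 125 μL + 3 mL = 3125 μL total → factor 3125/125 = 25
Product of known-step factors = 90000
Overall factor = 2.00 μM / (0.0111 nM) = 1.8018 × 10^5
Step-2 factor = 1.8018 × 10^5 / 90000 = 2.002
v = 200 μL / 2.002 = 99.9 μL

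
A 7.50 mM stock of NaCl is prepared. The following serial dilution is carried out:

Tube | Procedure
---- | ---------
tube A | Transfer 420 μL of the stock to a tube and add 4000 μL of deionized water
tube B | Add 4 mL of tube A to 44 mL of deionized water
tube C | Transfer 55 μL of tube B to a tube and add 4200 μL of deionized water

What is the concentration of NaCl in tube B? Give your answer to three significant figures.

0.0594 mM

Step 1: 420 μL + 4000 μL = 4420 μL total → factor 4420/420 = 10.524
Step 2: 4 mL + 44 mL = 48 mL total → factor 48/4 = 12
Dilution factor through tube B = 10.524 × 12 = 126.29
[tube B] = 7.50 mM / 126.29 = 0.0594 mM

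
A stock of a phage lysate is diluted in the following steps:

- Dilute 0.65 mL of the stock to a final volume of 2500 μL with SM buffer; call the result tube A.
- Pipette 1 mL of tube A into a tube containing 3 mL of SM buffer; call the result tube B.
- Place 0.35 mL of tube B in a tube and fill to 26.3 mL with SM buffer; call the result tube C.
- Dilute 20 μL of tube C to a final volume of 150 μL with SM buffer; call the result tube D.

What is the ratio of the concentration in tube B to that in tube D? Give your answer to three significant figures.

564

Step 1: 0.65 mL brought to 2500 μL → factor 2.5/0.65 = 3.8462
Step 2: 1 mL + 3 mL = 4 mL total → factor 4/1 = 4
Step 3: 0.35 mL brought to 26.3 mL → factor 26.3/0.35 = 75.143
Step 4: 20 μL brought to 150 μL → factor 150/20 = 7.5
Dilution factor to tube B = 15.385; to tube D = 8670.3
[tube B]/[tube D] = (factor to tube D)/(factor to tube B) = 8670.3/15.385 = 564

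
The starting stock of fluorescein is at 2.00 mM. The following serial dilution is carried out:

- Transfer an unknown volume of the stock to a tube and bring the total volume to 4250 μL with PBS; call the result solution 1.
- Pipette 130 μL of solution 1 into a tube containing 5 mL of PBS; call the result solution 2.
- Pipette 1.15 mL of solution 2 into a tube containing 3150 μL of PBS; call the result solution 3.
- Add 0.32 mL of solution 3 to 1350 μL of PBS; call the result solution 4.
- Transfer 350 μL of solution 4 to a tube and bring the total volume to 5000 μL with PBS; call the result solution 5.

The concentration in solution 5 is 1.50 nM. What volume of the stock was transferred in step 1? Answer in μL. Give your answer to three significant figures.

Step 1: v brought to 4250 μL → factor = 4250 μL/v
Step 2: 130 μL + 5 mL = 5130 μL total → factor 5130/130 = 39.462
Step 3: 1.15 mL + 3150 μL = 4.3 mL total → factor 4.3/1.15 = 3.7391
Step 4: 0.32 mL + 1350 μL = 1.67 mL total → factor 1.67/0.32 = 5.2188
Step 5: 350 μL brought to 5000 μL → factor 5000/350 = 14.286
Product of known-step factors = 11001
Overall factor = 2.00 mM / (1.50 nM) = 1.3333 × 10^6
Step-1 factor = 1.3333 × 10^6 / 11001 = 121.21
v = 4250 μL / 121.21 = 35.1 μL

35.1 μL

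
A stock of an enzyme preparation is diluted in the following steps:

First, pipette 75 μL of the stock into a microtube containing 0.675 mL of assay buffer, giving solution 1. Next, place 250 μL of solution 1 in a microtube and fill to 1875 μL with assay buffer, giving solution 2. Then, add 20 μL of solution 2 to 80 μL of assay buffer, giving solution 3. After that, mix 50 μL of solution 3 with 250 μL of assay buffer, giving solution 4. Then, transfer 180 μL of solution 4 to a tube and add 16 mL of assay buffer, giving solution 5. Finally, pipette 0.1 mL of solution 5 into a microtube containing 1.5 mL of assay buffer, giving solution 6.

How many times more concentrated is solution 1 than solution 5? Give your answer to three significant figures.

Step 1: 75 μL + 0.675 mL = 750 μL total → factor 750/75 = 10
Step 2: 250 μL brought to 1875 μL → factor 1875/250 = 7.5
Step 3: 20 μL + 80 μL = 100 μL total → factor 100/20 = 5
Step 4: 50 μL + 250 μL = 300 μL total → factor 300/50 = 6
Step 5: 180 μL + 16 mL = 16180 μL total → factor 16180/180 = 89.889
Dilution factor to solution 1 = 10; to solution 5 = 2.0225 × 10^5
[solution 1]/[solution 5] = (factor to solution 5)/(factor to solution 1) = 2.0225 × 10^5/10 = 2.02 × 10^4

2.02 × 10^4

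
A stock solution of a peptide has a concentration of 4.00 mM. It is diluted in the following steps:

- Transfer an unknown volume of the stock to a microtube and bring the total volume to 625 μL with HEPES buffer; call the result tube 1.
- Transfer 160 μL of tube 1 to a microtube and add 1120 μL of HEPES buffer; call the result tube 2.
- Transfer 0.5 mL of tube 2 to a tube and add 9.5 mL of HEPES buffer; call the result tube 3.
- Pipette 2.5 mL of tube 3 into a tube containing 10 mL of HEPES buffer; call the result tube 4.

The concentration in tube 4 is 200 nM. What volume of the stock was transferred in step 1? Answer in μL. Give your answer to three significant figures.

25.0 μL

Step 1: v brought to 625 μL → factor = 625 μL/v
Step 2: 160 μL + 1120 μL = 1280 μL total → factor 1280/160 = 8
Step 3: 0.5 mL + 9.5 mL = 10 mL total → factor 10/0.5 = 20
Step 4: 2.5 mL + 10 mL = 12.5 mL total → factor 12.5/2.5 = 5
Product of known-step factors = 800
Overall factor = 4.00 mM / (200 nM) = 20000
Step-1 factor = 20000 / 800 = 25
v = 625 μL / 25 = 25.0 μL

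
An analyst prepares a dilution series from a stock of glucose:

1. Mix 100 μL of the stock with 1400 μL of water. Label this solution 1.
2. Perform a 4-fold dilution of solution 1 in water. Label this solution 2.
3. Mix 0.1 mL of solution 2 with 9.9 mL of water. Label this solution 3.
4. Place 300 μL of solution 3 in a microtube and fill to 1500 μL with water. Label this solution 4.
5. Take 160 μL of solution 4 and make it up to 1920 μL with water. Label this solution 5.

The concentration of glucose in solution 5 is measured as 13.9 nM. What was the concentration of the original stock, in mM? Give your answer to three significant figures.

Step 1: 100 μL + 1400 μL = 1500 μL total → factor 1500/100 = 15
Step 2: 4-fold → factor 4
Step 3: 0.1 mL + 9.9 mL = 10 mL total → factor 10/0.1 = 100
Step 4: 300 μL brought to 1500 μL → factor 1500/300 = 5
Step 5: 160 μL brought to 1920 μL → factor 1920/160 = 12
Overall dilution factor = 15 × 4 × 100 × 5 × 12 = 3.6 × 10^5
Stock = 13.9 nM × 3.6 × 10^5 = 5.004 × 10^6 nM = 5.00 mM

5.00 mM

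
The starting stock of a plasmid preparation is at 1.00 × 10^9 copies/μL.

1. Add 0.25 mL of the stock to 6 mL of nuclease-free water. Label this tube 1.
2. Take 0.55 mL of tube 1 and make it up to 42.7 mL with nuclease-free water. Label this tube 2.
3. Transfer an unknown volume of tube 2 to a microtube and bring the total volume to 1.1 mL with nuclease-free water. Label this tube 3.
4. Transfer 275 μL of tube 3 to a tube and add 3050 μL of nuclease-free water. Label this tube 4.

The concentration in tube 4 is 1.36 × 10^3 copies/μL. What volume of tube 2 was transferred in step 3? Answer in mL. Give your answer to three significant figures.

0.0351 mL

Step 1: 0.25 mL + 6 mL = 6.25 mL total → factor 6.25/0.25 = 25
Step 2: 0.55 mL brought to 42.7 mL → factor 42.7/0.55 = 77.636
Step 3: v brought to 1.1 mL → factor = 1.1 mL/v
Step 4: 275 μL + 3050 μL = 3325 μL total → factor 3325/275 = 12.091
Product of known-step factors = 23467
Overall factor = 1.00 × 10^9 copies/μL / (1.36 × 10^3 copies/μL) = 7.3529 × 10^5
Step-3 factor = 7.3529 × 10^5 / 23467 = 31.333
v = 1.1 mL / 31.333 = 0.0351 mL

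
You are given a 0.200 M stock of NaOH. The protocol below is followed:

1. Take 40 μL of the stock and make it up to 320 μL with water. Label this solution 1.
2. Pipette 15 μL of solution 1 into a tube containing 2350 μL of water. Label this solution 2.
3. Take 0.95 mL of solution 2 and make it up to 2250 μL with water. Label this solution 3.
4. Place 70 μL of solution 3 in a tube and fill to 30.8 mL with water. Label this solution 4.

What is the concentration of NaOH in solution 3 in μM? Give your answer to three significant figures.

66.9 μM

Step 1: 40 μL brought to 320 μL → factor 320/40 = 8
Step 2: 15 μL + 2350 μL = 2365 μL total → factor 2365/15 = 157.67
Step 3: 0.95 mL brought to 2250 μL → factor 2.25/0.95 = 2.3684
Dilution factor through solution 3 = 8 × 157.67 × 2.3684 = 2987.4
[solution 3] = 0.200 M / 2987.4 = 6.695 × 10^-5 M = 66.9 μM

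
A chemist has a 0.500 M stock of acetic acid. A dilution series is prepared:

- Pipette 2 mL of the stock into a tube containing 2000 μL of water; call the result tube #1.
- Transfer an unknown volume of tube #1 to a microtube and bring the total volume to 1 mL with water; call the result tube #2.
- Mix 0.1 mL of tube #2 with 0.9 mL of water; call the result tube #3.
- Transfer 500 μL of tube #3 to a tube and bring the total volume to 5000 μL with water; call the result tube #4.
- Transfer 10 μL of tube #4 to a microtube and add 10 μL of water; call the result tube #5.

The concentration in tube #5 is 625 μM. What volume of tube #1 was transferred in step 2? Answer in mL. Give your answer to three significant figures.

0.500 mL

Step 1: 2 mL + 2000 μL = 4 mL total → factor 4/2 = 2
Step 2: v brought to 1 mL → factor = 1 mL/v
Step 3: 0.1 mL + 0.9 mL = 1 mL total → factor 1/0.1 = 10
Step 4: 500 μL brought to 5000 μL → factor 5000/500 = 10
Step 5: 10 μL + 10 μL = 20 μL total → factor 20/10 = 2
Product of known-step factors = 400
Overall factor = 0.500 M / (625 μM) = 800
Step-2 factor = 800 / 400 = 2
v = 1 mL / 2 = 0.500 mL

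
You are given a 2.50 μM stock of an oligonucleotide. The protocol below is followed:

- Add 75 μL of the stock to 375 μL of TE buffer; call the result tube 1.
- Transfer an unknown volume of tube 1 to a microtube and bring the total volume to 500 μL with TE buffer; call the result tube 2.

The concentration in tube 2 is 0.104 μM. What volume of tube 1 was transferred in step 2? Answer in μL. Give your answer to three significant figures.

Step 1: 75 μL + 375 μL = 450 μL total → factor 450/75 = 6
Step 2: v brought to 500 μL → factor = 500 μL/v
Product of known-step factors = 6
Overall factor = 2.50 μM / (0.104 μM) = 24.038
Step-2 factor = 24.038 / 6 = 4.0064
v = 500 μL / 4.0064 = 125 μL

125 μL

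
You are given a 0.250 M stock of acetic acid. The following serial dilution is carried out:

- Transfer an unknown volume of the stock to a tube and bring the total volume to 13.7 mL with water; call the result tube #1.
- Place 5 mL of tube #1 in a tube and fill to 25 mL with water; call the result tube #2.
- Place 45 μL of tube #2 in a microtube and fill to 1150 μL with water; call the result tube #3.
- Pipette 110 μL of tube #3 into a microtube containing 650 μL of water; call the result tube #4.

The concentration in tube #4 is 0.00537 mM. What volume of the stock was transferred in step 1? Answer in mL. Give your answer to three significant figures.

Step 1: v brought to 13.7 mL → factor = 13.7 mL/v
Step 2: 5 mL brought to 25 mL → factor 25/5 = 5
Step 3: 45 μL brought to 1150 μL → factor 1150/45 = 25.556
Step 4: 110 μL + 650 μL = 760 μL total → factor 760/110 = 6.9091
Product of known-step factors = 882.83
Overall factor = 0.250 M / (0.00537 mM) = 46555
Step-1 factor = 46555 / 882.83 = 52.734
v = 13.7 mL / 52.734 = 0.260 mL

0.260 mL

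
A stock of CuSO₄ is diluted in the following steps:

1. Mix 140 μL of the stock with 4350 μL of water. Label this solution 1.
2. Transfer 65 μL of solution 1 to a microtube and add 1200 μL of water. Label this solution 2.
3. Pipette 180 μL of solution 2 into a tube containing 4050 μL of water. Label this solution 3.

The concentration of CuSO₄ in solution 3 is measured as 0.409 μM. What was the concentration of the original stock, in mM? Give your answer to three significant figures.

Step 1: 140 μL + 4350 μL = 4490 μL total → factor 4490/140 = 32.071
Step 2: 65 μL + 1200 μL = 1265 μL total → factor 1265/65 = 19.462
Step 3: 180 μL + 4050 μL = 4230 μL total → factor 4230/180 = 23.5
Overall dilution factor = 32.071 × 19.462 × 23.5 = 14668
Stock = 0.409 μM × 14668 = 5999 μM = 6.00 mM

6.00 mM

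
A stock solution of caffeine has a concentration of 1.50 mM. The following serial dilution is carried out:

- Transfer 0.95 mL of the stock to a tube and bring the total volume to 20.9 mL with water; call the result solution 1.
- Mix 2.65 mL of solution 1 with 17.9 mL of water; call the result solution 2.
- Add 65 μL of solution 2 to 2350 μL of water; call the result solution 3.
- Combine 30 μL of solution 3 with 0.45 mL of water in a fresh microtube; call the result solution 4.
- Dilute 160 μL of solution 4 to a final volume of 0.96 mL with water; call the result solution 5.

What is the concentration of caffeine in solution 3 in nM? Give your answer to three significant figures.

237 nM

Step 1: 0.95 mL brought to 20.9 mL → factor 20.9/0.95 = 22
Step 2: 2.65 mL + 17.9 mL = 20.55 mL total → factor 20.55/2.65 = 7.7547
Step 3: 65 μL + 2350 μL = 2415 μL total → factor 2415/65 = 37.154
Dilution factor through solution 3 = 22 × 7.7547 × 37.154 = 6338.6
[solution 3] = 1.50 mM / 6338.6 = 0.0002366 mM = 237 nM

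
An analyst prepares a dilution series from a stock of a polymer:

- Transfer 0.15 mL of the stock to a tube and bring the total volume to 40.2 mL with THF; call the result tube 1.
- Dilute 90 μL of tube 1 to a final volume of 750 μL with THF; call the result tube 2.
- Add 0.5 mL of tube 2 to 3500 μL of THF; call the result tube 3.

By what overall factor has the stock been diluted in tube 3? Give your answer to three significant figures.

1.79 × 10^4

Step 1: 0.15 mL brought to 40.2 mL → factor 40.2/0.15 = 268
Step 2: 90 μL brought to 750 μL → factor 750/90 = 8.3333
Step 3: 0.5 mL + 3500 μL = 4 mL total → factor 4/0.5 = 8
Overall dilution factor = 268 × 8.3333 × 8 = 17867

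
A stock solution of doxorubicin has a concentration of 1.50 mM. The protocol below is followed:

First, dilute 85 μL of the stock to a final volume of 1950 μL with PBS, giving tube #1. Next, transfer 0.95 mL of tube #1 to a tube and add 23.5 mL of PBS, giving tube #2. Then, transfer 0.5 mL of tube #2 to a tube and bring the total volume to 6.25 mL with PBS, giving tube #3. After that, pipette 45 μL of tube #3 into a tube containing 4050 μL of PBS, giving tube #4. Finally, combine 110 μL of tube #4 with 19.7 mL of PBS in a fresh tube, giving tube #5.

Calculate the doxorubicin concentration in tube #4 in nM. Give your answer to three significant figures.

Step 1: 85 μL brought to 1950 μL → factor 1950/85 = 22.941
Step 2: 0.95 mL + 23.5 mL = 24.45 mL total → factor 24.45/0.95 = 25.737
Step 3: 0.5 mL brought to 6.25 mL → factor 6.25/0.5 = 12.5
Step 4: 45 μL + 4050 μL = 4095 μL total → factor 4095/45 = 91
Dilution factor through tube #4 = 22.941 × 25.737 × 12.5 × 91 = 6.7162 × 10^5
[tube #4] = 1.50 mM / 6.7162 × 10^5 = 2.233 × 10^-6 mM = 2.23 nM

2.23 nM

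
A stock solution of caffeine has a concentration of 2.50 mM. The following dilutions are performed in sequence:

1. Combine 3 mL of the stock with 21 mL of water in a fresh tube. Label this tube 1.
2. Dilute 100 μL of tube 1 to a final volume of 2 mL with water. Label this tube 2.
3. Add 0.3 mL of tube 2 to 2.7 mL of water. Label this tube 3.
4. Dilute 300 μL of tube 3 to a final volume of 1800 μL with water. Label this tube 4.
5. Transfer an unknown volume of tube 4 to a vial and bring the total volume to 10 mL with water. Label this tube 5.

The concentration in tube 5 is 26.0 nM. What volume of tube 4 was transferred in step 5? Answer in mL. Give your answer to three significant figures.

Step 1: 3 mL + 21 mL = 24 mL total → factor 24/3 = 8
Step 2: 100 μL brought to 2 mL → factor 2000/100 = 20
Step 3: 0.3 mL + 2.7 mL = 3 mL total → factor 3/0.3 = 10
Step 4: 300 μL brought to 1800 μL → factor 1800/300 = 6
Step 5: v brought to 10 mL → factor = 10 mL/v
Product of known-step factors = 9600
Overall factor = 2.50 mM / (26.0 nM) = 96154
Step-5 factor = 96154 / 9600 = 10.016
v = 10 mL / 10.016 = 0.998 mL

0.998 mL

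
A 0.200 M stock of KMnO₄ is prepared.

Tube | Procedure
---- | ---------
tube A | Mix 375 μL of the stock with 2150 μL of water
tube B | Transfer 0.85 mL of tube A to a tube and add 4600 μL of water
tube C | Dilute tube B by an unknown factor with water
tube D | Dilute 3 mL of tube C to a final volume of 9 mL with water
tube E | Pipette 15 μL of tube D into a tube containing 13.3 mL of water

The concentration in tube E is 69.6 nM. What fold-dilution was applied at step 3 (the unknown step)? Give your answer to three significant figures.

Step 1: 375 μL + 2150 μL = 2525 μL total → factor 2525/375 = 6.7333
Step 2: 0.85 mL + 4600 μL = 5.45 mL total → factor 5.45/0.85 = 6.4118
Step 3: unknown factor x
Step 4: 3 mL brought to 9 mL → factor 9/3 = 3
Step 5: 15 μL + 13.3 mL = 13315 μL total → factor 13315/15 = 887.67
Product of known-step factors = 1.1497 × 10^5
Overall factor = 0.200 M / (69.6 nM) = 2.8736 × 10^6
x = 2.8736 × 10^6 / 1.1497 × 10^5 = 25.0

25.0-fold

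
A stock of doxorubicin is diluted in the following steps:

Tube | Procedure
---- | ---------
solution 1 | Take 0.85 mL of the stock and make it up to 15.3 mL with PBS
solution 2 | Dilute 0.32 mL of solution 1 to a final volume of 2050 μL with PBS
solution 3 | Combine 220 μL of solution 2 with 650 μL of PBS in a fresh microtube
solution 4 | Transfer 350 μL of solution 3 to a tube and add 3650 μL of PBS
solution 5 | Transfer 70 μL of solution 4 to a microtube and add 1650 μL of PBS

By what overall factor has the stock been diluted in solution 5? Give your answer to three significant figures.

Step 1: 0.85 mL brought to 15.3 mL → factor 15.3/0.85 = 18
Step 2: 0.32 mL brought to 2050 μL → factor 2.05/0.32 = 6.4062
Step 3: 220 μL + 650 μL = 870 μL total → factor 870/220 = 3.9545
Step 4: 350 μL + 3650 μL = 4000 μL total → factor 4000/350 = 11.429
Step 5: 70 μL + 1650 μL = 1720 μL total → factor 1720/70 = 24.571
Overall dilution factor = 18 × 6.4062 × 3.9545 × 11.429 × 24.571 = 1.2805 × 10^5

1.28 × 10^5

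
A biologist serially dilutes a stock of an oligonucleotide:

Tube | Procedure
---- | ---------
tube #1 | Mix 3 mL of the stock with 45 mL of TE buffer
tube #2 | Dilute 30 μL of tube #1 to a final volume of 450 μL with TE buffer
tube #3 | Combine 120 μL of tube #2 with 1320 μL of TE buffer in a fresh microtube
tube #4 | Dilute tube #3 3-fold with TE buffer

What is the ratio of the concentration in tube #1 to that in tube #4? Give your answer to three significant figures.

540

Step 1: 3 mL + 45 mL = 48 mL total → factor 48/3 = 16
Step 2: 30 μL brought to 450 μL → factor 450/30 = 15
Step 3: 120 μL + 1320 μL = 1440 μL total → factor 1440/120 = 12
Step 4: 3-fold → factor 3
Dilution factor to tube #1 = 16; to tube #4 = 8640
[tube #1]/[tube #4] = (factor to tube #4)/(factor to tube #1) = 8640/16 = 540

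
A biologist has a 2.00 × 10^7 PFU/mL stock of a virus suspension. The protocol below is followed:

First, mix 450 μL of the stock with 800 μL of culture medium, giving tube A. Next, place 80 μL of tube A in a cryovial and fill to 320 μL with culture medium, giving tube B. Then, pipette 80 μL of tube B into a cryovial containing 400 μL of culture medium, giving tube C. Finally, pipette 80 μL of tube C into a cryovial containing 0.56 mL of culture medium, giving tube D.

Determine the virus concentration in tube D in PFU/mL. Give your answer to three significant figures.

3.75 × 10^4 PFU/mL

Step 1: 450 μL + 800 μL = 1250 μL total → factor 1250/450 = 2.7778
Step 2: 80 μL brought to 320 μL → factor 320/80 = 4
Step 3: 80 μL + 400 μL = 480 μL total → factor 480/80 = 6
Step 4: 80 μL + 0.56 mL = 640 μL total → factor 640/80 = 8
Overall dilution factor = 2.7778 × 4 × 6 × 8 = 533.33
Final = 2.00 × 10^7 PFU/mL / 533.33 = 3.75 × 10^4 PFU/mL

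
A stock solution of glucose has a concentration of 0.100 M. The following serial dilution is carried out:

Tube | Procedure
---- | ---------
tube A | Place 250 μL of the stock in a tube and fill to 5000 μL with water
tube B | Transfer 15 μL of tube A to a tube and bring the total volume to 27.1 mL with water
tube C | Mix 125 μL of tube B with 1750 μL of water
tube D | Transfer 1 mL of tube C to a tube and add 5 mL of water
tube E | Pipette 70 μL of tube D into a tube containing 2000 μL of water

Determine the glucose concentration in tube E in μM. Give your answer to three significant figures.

Step 1: 250 μL brought to 5000 μL → factor 5000/250 = 20
Step 2: 15 μL brought to 27.1 mL → factor 27100/15 = 1806.7
Step 3: 125 μL + 1750 μL = 1875 μL total → factor 1875/125 = 15
Step 4: 1 mL + 5 mL = 6 mL total → factor 6/1 = 6
Step 5: 70 μL + 2000 μL = 2070 μL total → factor 2070/70 = 29.571
Overall dilution factor = 20 × 1806.7 × 15 × 6 × 29.571 = 9.6166 × 10^7
Final = 0.100 M / 9.6166 × 10^7 = 1.040 × 10^-9 M = 0.00104 μM

0.00104 μM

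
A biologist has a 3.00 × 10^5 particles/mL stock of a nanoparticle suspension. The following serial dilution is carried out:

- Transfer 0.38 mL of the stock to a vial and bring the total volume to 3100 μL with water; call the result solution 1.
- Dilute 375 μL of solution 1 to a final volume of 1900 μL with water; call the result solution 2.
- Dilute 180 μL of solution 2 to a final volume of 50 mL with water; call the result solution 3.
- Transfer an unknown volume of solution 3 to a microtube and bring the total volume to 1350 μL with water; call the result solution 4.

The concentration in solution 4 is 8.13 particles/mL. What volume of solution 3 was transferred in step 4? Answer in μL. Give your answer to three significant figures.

Step 1: 0.38 mL brought to 3100 μL → factor 3.1/0.38 = 8.1579
Step 2: 375 μL brought to 1900 μL → factor 1900/375 = 5.0667
Step 3: 180 μL brought to 50 mL → factor 50000/180 = 277.78
Step 4: v brought to 1350 μL → factor = 1350 μL/v
Product of known-step factors = 11481
Overall factor = 3.00 × 10^5 particles/mL / (8.13 particles/mL) = 36900
Step-4 factor = 36900 / 11481 = 3.2139
v = 1350 μL / 3.2139 = 420 μL

420 μL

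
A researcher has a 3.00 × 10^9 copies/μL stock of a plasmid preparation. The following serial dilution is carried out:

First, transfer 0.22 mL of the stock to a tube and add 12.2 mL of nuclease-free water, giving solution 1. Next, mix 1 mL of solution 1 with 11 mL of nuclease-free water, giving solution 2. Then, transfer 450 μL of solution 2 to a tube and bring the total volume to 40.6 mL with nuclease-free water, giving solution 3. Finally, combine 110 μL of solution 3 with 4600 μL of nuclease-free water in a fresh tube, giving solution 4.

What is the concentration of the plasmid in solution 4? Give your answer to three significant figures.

1.15 × 10^3 copies/μL

Step 1: 0.22 mL + 12.2 mL = 12.42 mL total → factor 12.42/0.22 = 56.455
Step 2: 1 mL + 11 mL = 12 mL total → factor 12/1 = 12
Step 3: 450 μL brought to 40.6 mL → factor 40600/450 = 90.222
Step 4: 110 μL + 4600 μL = 4710 μL total → factor 4710/110 = 42.818
Overall dilution factor = 56.455 × 12 × 90.222 × 42.818 = 2.6171 × 10^6
Final = 3.00 × 10^9 copies/μL / 2.6171 × 10^6 = 1.15 × 10^3 copies/μL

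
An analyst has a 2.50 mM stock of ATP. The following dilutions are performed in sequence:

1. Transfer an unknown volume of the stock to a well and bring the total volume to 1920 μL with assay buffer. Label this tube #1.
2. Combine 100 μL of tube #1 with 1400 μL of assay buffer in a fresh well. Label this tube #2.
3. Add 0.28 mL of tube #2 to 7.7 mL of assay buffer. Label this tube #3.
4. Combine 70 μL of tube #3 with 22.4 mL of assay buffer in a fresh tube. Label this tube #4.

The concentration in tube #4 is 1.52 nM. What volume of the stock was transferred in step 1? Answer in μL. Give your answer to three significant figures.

160 μL

Step 1: v brought to 1920 μL → factor = 1920 μL/v
Step 2: 100 μL + 1400 μL = 1500 μL total → factor 1500/100 = 15
Step 3: 0.28 mL + 7.7 mL = 7.98 mL total → factor 7.98/0.28 = 28.5
Step 4: 70 μL + 22.4 mL = 22470 μL total → factor 22470/70 = 321
Product of known-step factors = 1.3723 × 10^5
Overall factor = 2.50 mM / (1.52 nM) = 1.6447 × 10^6
Step-1 factor = 1.6447 × 10^6 / 1.3723 × 10^5 = 11.985
v = 1920 μL / 11.985 = 160 μL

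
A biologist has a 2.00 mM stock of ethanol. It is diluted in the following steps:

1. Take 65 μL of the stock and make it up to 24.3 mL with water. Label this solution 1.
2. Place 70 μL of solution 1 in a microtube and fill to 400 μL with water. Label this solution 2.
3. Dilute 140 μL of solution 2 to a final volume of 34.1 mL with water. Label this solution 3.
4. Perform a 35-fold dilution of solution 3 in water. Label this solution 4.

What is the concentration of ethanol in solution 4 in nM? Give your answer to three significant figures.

Step 1: 65 μL brought to 24.3 mL → factor 24300/65 = 373.85
Step 2: 70 μL brought to 400 μL → factor 400/70 = 5.7143
Step 3: 140 μL brought to 34.1 mL → factor 34100/140 = 243.57
Step 4: 35-fold → factor 35
Overall dilution factor = 373.85 × 5.7143 × 243.57 × 35 = 1.8212 × 10^7
Final = 2.00 mM / 1.8212 × 10^7 = 1.098 × 10^-7 mM = 0.110 nM

0.110 nM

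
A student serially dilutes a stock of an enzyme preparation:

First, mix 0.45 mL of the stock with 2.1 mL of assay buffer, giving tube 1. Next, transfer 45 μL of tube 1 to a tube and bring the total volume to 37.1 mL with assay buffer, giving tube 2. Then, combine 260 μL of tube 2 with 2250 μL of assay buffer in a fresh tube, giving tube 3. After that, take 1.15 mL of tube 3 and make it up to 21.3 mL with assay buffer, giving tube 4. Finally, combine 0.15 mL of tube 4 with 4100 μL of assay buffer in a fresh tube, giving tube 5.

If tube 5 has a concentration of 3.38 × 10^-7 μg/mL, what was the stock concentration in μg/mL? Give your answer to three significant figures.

8.00 μg/mL

Step 1: 0.45 mL + 2.1 mL = 2.55 mL total → factor 2.55/0.45 = 5.6667
Step 2: 45 μL brought to 37.1 mL → factor 37100/45 = 824.44
Step 3: 260 μL + 2250 μL = 2510 μL total → factor 2510/260 = 9.6538
Step 4: 1.15 mL brought to 21.3 mL → factor 21.3/1.15 = 18.522
Step 5: 0.15 mL + 4100 μL = 4.25 mL total → factor 4.25/0.15 = 28.333
Overall dilution factor = 5.6667 × 824.44 × 9.6538 × 18.522 × 28.333 = 2.3668 × 10^7
Stock = 3.38 × 10^-7 μg/mL × 2.3668 × 10^7 = 8.00 μg/mL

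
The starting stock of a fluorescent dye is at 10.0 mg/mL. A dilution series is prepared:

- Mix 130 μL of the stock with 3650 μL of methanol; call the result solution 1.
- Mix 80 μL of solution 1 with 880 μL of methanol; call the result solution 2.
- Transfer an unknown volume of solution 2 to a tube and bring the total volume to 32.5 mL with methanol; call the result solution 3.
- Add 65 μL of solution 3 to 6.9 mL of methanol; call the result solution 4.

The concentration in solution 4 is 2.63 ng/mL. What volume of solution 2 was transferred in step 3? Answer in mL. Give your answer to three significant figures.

0.320 mL

Step 1: 130 μL + 3650 μL = 3780 μL total → factor 3780/130 = 29.077
Step 2: 80 μL + 880 μL = 960 μL total → factor 960/80 = 12
Step 3: v brought to 32.5 mL → factor = 32.5 mL/v
Step 4: 65 μL + 6.9 mL = 6965 μL total → factor 6965/65 = 107.15
Product of known-step factors = 37388
Overall factor = 10.0 mg/mL / (2.63 ng/mL) = 3.8023 × 10^6
Step-3 factor = 3.8023 × 10^6 / 37388 = 101.7
v = 32.5 mL / 101.7 = 0.320 mL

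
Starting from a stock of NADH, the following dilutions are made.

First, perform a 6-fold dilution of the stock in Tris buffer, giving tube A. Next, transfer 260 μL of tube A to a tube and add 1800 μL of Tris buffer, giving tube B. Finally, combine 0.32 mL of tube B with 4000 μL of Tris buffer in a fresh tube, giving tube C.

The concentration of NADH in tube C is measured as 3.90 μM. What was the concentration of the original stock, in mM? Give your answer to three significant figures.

2.50 mM

Step 1: 6-fold → factor 6
Step 2: 260 μL + 1800 μL = 2060 μL total → factor 2060/260 = 7.9231
Step 3: 0.32 mL + 4000 μL = 4.32 mL total → factor 4.32/0.32 = 13.5
Overall dilution factor = 6 × 7.9231 × 13.5 = 641.77
Stock = 3.90 μM × 641.77 = 2503 μM = 2.50 mM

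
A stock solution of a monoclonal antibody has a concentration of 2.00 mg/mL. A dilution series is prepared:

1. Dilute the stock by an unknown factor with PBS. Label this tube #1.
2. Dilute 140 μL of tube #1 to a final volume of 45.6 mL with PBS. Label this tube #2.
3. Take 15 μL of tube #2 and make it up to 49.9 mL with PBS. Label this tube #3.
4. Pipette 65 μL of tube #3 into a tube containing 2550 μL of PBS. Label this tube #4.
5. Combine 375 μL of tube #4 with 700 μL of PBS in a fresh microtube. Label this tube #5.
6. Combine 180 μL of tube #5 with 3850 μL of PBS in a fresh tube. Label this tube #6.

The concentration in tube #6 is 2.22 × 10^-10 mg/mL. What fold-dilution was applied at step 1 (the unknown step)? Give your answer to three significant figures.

Step 1: unknown factor x
Step 2: 140 μL brought to 45.6 mL → factor 45600/140 = 325.71
Step 3: 15 μL brought to 49.9 mL → factor 49900/15 = 3326.7
Step 4: 65 μL + 2550 μL = 2615 μL total → factor 2615/65 = 40.231
Step 5: 375 μL + 700 μL = 1075 μL total → factor 1075/375 = 2.8667
Step 6: 180 μL + 3850 μL = 4030 μL total → factor 4030/180 = 22.389
Product of known-step factors = 2.7978 × 10^9
Overall factor = 2.00 mg/mL / (2.22 × 10^-10 mg/mL) = 9.009 × 10^9
x = 9.009 × 10^9 / 2.7978 × 10^9 = 3.22

3.22-fold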